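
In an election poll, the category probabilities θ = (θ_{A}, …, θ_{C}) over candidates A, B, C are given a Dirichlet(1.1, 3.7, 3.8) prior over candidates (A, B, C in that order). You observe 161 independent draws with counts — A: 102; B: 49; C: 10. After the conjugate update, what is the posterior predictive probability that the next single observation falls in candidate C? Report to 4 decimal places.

0.0814

The Dirichlet prior is conjugate to the Multinomial likelihood: each posterior αⱼ = prior αⱼ + observed count nⱼ.
Posterior concentration: (103.1, 52.7, 13.8), total = 169.6.
P(next = C | data) = α_{C}/Σα = 0.0814.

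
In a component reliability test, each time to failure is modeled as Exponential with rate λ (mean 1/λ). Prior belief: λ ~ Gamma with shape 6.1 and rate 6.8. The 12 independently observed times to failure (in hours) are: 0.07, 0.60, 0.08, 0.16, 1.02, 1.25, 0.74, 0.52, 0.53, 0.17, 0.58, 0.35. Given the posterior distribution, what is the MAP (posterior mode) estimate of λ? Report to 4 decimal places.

1.3287

With a Gamma(shape α, rate β) prior on the exponential rate λ, the posterior after n observations with total T = Σxᵢ is Gamma(α+n, β+T).
Sum of observations T = 6.07 hours; n = 12.
Posterior: Gamma(6.1+12, 6.8+6.07) = Gamma(18.1, 12.87).
Mode = (α−1)/β = 1.3287.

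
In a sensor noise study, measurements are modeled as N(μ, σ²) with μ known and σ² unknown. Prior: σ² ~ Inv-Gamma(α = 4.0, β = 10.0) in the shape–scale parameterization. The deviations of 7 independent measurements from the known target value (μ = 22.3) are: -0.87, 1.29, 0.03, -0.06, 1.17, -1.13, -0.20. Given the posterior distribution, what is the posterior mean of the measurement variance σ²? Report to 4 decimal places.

With known mean μ and an Inverse-Gamma(α, β) prior on σ², the Normal likelihood is conjugate: posterior is Inv-Gamma(α + n/2, β + Σ(xᵢ−μ)²/2).
Σ(xᵢ−μ)² = (-0.87)² + (1.29)² + (0.03)² + (-0.06)² + (1.17)² + (-1.13)² + (-0.20)² = 5.1113.
Posterior: Inv-Gamma(4.0 + 7/2, 10.0 + 5.1113/2) = Inv-Gamma(7.50, 12.55565).
E[σ²|data] = β/(α−1) = 12.55565/6.50 = 1.9316.

1.9316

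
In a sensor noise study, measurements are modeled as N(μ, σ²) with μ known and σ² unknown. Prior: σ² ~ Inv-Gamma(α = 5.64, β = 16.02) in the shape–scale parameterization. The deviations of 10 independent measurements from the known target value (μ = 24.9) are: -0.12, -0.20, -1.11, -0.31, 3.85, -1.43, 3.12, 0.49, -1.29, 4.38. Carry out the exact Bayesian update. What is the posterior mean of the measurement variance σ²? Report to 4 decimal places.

With known mean μ and an Inverse-Gamma(α, β) prior on σ², the Normal likelihood is conjugate: posterior is Inv-Gamma(α + n/2, β + Σ(xᵢ−μ)²/2).
Σ(xᵢ−μ)² = (-0.12)² + (-0.20)² + (-1.11)² + (-0.31)² + (3.85)² + (-1.43)² + (3.12)² + (0.49)² + (-1.29)² + (4.38)² = 49.0730.
Posterior: Inv-Gamma(5.64 + 10/2, 16.02 + 49.0730/2) = Inv-Gamma(10.64, 40.55650).
E[σ²|data] = β/(α−1) = 40.55650/9.64 = 4.2071.

4.2071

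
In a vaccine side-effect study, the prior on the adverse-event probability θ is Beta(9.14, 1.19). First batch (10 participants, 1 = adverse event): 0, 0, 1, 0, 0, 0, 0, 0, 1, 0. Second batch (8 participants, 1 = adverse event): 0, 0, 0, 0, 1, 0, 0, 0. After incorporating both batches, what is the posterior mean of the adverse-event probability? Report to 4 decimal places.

The Beta prior is conjugate to a Binomial/Bernoulli likelihood; the update adds successes to α and failures to β.
After batch 1: Beta(9.14+2, 1.19+8) = Beta(11.14, 9.19).
After batch 2: Beta(11.14+1, 9.19+7) = Beta(12.14, 16.19).
Posterior mean = α/(α+β) = 12.14/28.33 = 0.4285.

0.4285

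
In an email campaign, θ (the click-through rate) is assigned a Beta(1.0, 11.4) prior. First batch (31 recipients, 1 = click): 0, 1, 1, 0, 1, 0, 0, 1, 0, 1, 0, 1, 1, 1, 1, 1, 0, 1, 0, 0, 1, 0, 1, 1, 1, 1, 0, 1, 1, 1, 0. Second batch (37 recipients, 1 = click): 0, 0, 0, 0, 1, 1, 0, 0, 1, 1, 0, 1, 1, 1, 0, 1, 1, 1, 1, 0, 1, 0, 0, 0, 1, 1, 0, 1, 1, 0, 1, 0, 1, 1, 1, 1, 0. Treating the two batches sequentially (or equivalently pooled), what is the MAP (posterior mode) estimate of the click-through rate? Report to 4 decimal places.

The Beta prior is conjugate to a Binomial/Bernoulli likelihood; the update adds successes to α and failures to β.
After batch 1: Beta(1.0+19, 11.4+12) = Beta(20.0, 23.4).
After batch 2: Beta(20.0+21, 23.4+16) = Beta(41.0, 39.4).
Mode of Beta(a,b) for a,b>1 is (a−1)/(a+b−2) = 40.0/78.4 = 0.5102.

0.5102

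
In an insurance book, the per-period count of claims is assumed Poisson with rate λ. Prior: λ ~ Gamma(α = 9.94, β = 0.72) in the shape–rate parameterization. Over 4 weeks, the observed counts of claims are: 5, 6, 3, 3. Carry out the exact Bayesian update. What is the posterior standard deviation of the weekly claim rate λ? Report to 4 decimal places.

With a Gamma(shape α, rate β) prior, the Poisson likelihood is conjugate: the posterior is Gamma(α + ΣXᵢ, β + n).
Sum of counts S = 17 over n = 4 weeks.
Posterior: Gamma(α+S, β+n) = Gamma(9.94+17, 0.72+4) = Gamma(26.94, 4.72).
SD = √α/β = √26.94/4.72 = 1.0997.

1.0997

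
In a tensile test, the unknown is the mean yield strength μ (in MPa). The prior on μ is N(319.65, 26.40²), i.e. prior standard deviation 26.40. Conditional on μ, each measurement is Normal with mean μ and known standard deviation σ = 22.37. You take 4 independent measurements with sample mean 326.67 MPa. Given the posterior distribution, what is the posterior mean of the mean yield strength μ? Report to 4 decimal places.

325.6017

For Normal data with known variance σ², a Normal(μ₀, σ₀²) prior on μ is conjugate. Posterior precision = 1/σ₀² + n/σ²; posterior mean is the precision-weighted average of μ₀ and x̄.
n·x̄ = 4·326.67 = 1306.68.
σ₀² = 26.40² = 696.96, σ² = 22.37² = 500.4169; σ² + n·σ₀² = 500.4169 + 4·696.96 = 3288.2569.
Posterior mean = (μ₀/σ₀² + n·x̄/σ²)/(1/σ₀² + n/σ²) = (σ²·μ₀ + σ₀²·n·x̄)/(σ² + n·σ₀²) = (500.4169·319.65 + 696.96·1306.68)/3288.2569 = 1070661.954885/3288.2569 = 325.6017.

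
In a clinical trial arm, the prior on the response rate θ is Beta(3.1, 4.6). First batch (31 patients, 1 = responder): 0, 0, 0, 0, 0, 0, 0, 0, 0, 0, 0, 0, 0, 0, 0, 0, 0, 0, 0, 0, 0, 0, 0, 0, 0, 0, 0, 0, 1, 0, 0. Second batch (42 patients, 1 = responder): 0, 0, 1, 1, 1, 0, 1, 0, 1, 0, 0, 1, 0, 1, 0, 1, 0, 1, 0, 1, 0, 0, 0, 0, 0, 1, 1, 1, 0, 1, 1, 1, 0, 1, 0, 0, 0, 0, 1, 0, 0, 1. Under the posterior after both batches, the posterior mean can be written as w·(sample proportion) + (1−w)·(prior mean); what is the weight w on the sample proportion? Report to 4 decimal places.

0.9046

The Beta prior is conjugate to a Binomial/Bernoulli likelihood; the update adds successes to α and failures to β.
Total number of patients: n = 31 + 42 = 73.
Posterior mean = (α₀+k)/(α₀+β₀+n) = [n/(α₀+β₀+n)]·(k/n) + [(α₀+β₀)/(α₀+β₀+n)]·α₀/(α₀+β₀), so only n and the prior enter the weight.
The weight on the data is w = n/(α₀+β₀+n) = 73/(3.1+4.6+73) = 73/80.7 = 0.9046.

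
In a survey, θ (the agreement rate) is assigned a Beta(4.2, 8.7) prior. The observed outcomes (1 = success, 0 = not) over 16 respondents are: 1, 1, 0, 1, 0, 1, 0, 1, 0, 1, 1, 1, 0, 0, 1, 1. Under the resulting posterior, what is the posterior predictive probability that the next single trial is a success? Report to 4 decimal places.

0.4913

The Beta prior is conjugate to a Binomial/Bernoulli likelihood; the update adds successes to α and failures to β.
Posterior: Beta(α+k, β+n−k) = Beta(4.2+10, 8.7+6) = Beta(14.2, 14.7).
For a single future Bernoulli trial, P(success | data) = α/(α+β) = 0.4913.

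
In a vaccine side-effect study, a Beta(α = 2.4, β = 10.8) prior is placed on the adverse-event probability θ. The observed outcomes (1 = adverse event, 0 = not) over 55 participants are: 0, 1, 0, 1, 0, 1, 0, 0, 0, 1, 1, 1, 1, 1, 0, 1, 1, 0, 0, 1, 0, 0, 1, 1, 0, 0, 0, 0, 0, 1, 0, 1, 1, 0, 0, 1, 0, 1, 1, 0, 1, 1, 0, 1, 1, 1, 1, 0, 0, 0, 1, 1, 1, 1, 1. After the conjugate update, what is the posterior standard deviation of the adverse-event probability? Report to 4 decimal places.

0.0600

The Beta prior is conjugate to a Binomial/Bernoulli likelihood; the update adds successes to α and failures to β.
Posterior: Beta(α+k, β+n−k) = Beta(2.4+30, 10.8+25) = Beta(32.4, 35.8).
Var = αβ/((α+β)²(α+β+1)) = 32.4·35.8/(68.2²·69.2) = 0.00360374; SD = √0.00360374 = 0.0600.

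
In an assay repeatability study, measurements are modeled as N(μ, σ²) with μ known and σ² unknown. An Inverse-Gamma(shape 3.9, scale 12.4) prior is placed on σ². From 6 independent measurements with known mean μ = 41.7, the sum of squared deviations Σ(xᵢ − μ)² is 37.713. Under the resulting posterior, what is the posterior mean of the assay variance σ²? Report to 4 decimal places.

5.2977

With known mean μ and an Inverse-Gamma(α, β) prior on σ², the Normal likelihood is conjugate: posterior is Inv-Gamma(α + n/2, β + Σ(xᵢ−μ)²/2).
Posterior: Inv-Gamma(3.9 + 6/2, 12.4 + 37.713/2) = Inv-Gamma(6.90, 31.2565).
E[σ²|data] = β/(α−1) = 31.2565/5.90 = 5.2977.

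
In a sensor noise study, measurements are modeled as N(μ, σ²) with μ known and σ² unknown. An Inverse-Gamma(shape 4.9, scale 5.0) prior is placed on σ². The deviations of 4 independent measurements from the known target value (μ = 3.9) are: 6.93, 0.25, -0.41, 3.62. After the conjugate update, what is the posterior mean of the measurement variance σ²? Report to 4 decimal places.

6.0474

With known mean μ and an Inverse-Gamma(α, β) prior on σ², the Normal likelihood is conjugate: posterior is Inv-Gamma(α + n/2, β + Σ(xᵢ−μ)²/2).
Σ(xᵢ−μ)² = (6.93)² + (0.25)² + (-0.41)² + (3.62)² = 61.3599.
Posterior: Inv-Gamma(4.9 + 4/2, 5.0 + 61.3599/2) = Inv-Gamma(6.90, 35.67995).
E[σ²|data] = β/(α−1) = 35.67995/5.90 = 6.0474.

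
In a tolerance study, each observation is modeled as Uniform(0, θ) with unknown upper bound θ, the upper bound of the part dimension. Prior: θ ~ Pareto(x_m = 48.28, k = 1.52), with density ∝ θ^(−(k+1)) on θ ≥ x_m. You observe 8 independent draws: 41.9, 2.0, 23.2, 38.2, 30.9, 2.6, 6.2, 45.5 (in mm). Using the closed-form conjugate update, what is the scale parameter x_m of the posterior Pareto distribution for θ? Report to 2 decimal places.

48.28

A Pareto(scale x_m, shape k) prior on the upper bound θ of Uniform(0, θ) is conjugate: posterior is Pareto(max(x_m, max xᵢ), k + n).
Sample maximum = 45.5; prior scale x_m = 48.28 → posterior scale = max = 48.28.
Posterior shape = 1.52 + 8 = 9.52.
Posterior scale x_m = 48.28.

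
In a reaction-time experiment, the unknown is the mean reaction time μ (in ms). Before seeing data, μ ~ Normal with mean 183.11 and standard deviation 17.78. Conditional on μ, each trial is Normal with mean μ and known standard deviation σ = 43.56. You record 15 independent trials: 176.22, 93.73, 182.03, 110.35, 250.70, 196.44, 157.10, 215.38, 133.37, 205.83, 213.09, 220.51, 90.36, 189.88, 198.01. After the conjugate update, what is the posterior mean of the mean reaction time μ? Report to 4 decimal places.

For Normal data with known variance σ², a Normal(μ₀, σ₀²) prior on μ is conjugate. Posterior precision = 1/σ₀² + n/σ²; posterior mean is the precision-weighted average of μ₀ and x̄.
Σxᵢ = 176.22 + 93.73 + 182.03 + 110.35 + 250.70 + 196.44 + 157.10 + 215.38 + 133.37 + 205.83 + 213.09 + 220.51 + 90.36 + 189.88 + 198.01 = 2633, so n·x̄ = 2633.
σ₀² = 17.78² = 316.1284, σ² = 43.56² = 1897.4736; σ² + n·σ₀² = 1897.4736 + 15·316.1284 = 6639.3996.
Posterior mean = (μ₀/σ₀² + n·x̄/σ²)/(1/σ₀² + n/σ²) = (σ²·μ₀ + σ₀²·n·x̄)/(σ² + n·σ₀²) = (1897.4736·183.11 + 316.1284·2633)/6639.3996 = 1179812.468096/6639.3996 = 177.6987.

177.6987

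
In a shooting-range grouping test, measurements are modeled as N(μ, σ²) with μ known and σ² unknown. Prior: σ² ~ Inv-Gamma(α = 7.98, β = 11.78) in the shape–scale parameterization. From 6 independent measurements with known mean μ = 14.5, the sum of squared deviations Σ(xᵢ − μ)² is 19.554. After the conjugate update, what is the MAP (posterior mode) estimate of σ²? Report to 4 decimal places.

With known mean μ and an Inverse-Gamma(α, β) prior on σ², the Normal likelihood is conjugate: posterior is Inv-Gamma(α + n/2, β + Σ(xᵢ−μ)²/2).
Posterior: Inv-Gamma(7.98 + 6/2, 11.78 + 19.554/2) = Inv-Gamma(10.98, 21.5570).
Mode = β/(α+1) = 21.5570/11.98 = 1.7994.

1.7994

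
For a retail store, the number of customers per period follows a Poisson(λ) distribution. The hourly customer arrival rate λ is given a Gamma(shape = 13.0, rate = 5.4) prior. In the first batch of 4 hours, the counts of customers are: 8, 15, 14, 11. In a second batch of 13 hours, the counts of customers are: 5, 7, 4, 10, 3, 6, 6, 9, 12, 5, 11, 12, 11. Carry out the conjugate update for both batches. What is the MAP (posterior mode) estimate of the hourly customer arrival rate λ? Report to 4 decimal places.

With a Gamma(shape α, rate β) prior, the Poisson likelihood is conjugate: the posterior is Gamma(α + ΣXᵢ, β + n).
Batch 1: sum of counts S = 48 over n = 4 hours.
After batch 1: Gamma(α+S, β+n) = Gamma(13.0+48, 5.4+4) = Gamma(61.0, 9.4).
Batch 2: sum of counts S = 101 over n = 13 hours.
After batch 2: Gamma(α+S, β+n) = Gamma(61.0+101, 9.4+13) = Gamma(162.0, 22.4).
Mode of Gamma(α,β) for α≥1 is (α−1)/β = 161.0/22.4 = 7.1875.

7.1875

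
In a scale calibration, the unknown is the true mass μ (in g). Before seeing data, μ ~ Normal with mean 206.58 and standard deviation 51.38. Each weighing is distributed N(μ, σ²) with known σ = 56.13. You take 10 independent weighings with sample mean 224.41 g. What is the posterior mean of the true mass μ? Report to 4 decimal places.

222.5090

For Normal data with known variance σ², a Normal(μ₀, σ₀²) prior on μ is conjugate. Posterior precision = 1/σ₀² + n/σ²; posterior mean is the precision-weighted average of μ₀ and x̄.
n·x̄ = 10·224.41 = 2244.1.
σ₀² = 51.38² = 2639.9044, σ² = 56.13² = 3150.5769; σ² + n·σ₀² = 3150.5769 + 10·2639.9044 = 29549.6209.
Posterior mean = (μ₀/σ₀² + n·x̄/σ²)/(1/σ₀² + n/σ²) = (σ²·μ₀ + σ₀²·n·x̄)/(σ² + n·σ₀²) = (3150.5769·206.58 + 2639.9044·2244.1)/29549.6209 = 6575055.640042/29549.6209 = 222.5090.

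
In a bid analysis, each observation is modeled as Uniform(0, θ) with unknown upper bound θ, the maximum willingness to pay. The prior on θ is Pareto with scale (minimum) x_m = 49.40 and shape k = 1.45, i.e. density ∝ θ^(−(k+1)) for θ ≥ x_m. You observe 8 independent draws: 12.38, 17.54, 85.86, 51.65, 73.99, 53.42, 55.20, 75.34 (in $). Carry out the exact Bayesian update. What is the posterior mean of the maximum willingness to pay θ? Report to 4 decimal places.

A Pareto(scale x_m, shape k) prior on the upper bound θ of Uniform(0, θ) is conjugate: posterior is Pareto(max(x_m, max xᵢ), k + n).
Sample maximum = 85.86; prior scale x_m = 49.40 → posterior scale = max = 85.86.
Posterior shape = 1.45 + 8 = 9.45.
E[θ|data] = k·x_m/(k−1) = 9.45·85.86/8.45 = 96.0209.

96.0209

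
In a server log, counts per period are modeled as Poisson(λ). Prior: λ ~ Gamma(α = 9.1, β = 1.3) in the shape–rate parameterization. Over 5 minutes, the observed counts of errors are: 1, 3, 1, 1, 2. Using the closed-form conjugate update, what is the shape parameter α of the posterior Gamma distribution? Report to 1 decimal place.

17.1

With a Gamma(shape α, rate β) prior, the Poisson likelihood is conjugate: the posterior is Gamma(α + ΣXᵢ, β + n).
Sum of counts S = 8 over n = 5 minutes.
Posterior: Gamma(α+S, β+n) = Gamma(9.1+8, 1.3+5) = Gamma(17.1, 6.3).
Posterior α = 17.1.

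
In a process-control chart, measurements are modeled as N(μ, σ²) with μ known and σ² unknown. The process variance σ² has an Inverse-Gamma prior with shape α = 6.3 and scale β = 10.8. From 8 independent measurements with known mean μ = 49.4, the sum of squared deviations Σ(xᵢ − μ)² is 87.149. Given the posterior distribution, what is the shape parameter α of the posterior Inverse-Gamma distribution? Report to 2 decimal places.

With known mean μ and an Inverse-Gamma(α, β) prior on σ², the Normal likelihood is conjugate: posterior is Inv-Gamma(α + n/2, β + Σ(xᵢ−μ)²/2).
Posterior: Inv-Gamma(6.3 + 8/2, 10.8 + 87.149/2) = Inv-Gamma(10.30, 54.3745).
Posterior α = 10.30.

10.30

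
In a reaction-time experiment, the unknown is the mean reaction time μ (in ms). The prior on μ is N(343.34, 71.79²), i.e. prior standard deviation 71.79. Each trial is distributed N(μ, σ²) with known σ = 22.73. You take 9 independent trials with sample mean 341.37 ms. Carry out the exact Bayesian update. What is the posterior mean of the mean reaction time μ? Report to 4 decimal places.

For Normal data with known variance σ², a Normal(μ₀, σ₀²) prior on μ is conjugate. Posterior precision = 1/σ₀² + n/σ²; posterior mean is the precision-weighted average of μ₀ and x̄.
n·x̄ = 9·341.37 = 3072.33.
σ₀² = 71.79² = 5153.8041, σ² = 22.73² = 516.6529; σ² + n·σ₀² = 516.6529 + 9·5153.8041 = 46900.8898.
Posterior mean = (μ₀/σ₀² + n·x̄/σ²)/(1/σ₀² + n/σ²) = (σ²·μ₀ + σ₀²·n·x̄)/(σ² + n·σ₀²) = (516.6529·343.34 + 5153.8041·3072.33)/46900.8898 = 16011574.557239/46900.8898 = 341.3917.

341.3917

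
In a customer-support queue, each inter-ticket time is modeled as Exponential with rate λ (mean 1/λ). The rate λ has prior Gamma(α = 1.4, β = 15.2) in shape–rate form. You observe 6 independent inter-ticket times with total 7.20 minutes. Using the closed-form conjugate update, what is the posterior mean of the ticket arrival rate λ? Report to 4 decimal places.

With a Gamma(shape α, rate β) prior on the exponential rate λ, the posterior after n observations with total T = Σxᵢ is Gamma(α+n, β+T).
Posterior: Gamma(1.4+6, 15.2+7.20) = Gamma(7.4, 22.40).
Posterior mean of λ = α/β = 7.4/22.40 = 0.3304.

0.3304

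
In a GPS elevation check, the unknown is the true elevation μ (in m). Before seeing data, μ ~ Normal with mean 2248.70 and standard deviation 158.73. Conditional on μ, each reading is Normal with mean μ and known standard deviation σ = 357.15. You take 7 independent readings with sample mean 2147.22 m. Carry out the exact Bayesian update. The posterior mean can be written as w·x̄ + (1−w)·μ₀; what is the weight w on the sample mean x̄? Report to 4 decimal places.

For Normal data with known variance σ², a Normal(μ₀, σ₀²) prior on μ is conjugate. Posterior precision = 1/σ₀² + n/σ²; posterior mean is the precision-weighted average of μ₀ and x̄.
σ₀² = 158.73² = 25195.2129, σ² = 357.15² = 127556.1225. Prior precision 1/σ₀² = 1/25195.2129; data precision n/σ² = 7/127556.1225.
w = (n/σ²)/(1/σ₀² + n/σ²) = n·σ₀²/(σ² + n·σ₀²) = 7·25195.2129/(127556.1225 + 7·25195.2129) = 176366.4903/303922.6128 = 0.5803.

0.5803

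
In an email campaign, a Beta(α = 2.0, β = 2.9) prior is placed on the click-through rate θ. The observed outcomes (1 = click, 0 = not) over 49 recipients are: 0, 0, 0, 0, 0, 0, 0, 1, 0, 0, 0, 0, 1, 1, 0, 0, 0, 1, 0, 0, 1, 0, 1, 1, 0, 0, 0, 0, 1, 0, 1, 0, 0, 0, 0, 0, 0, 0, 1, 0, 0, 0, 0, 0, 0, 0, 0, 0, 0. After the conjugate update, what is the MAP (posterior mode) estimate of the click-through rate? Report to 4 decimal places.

0.2119

The Beta prior is conjugate to a Binomial/Bernoulli likelihood; the update adds successes to α and failures to β.
Posterior: Beta(α+k, β+n−k) = Beta(2.0+10, 2.9+39) = Beta(12.0, 41.9).
Mode of Beta(a,b) for a,b>1 is (a−1)/(a+b−2) = 11.0/51.9 = 0.2119.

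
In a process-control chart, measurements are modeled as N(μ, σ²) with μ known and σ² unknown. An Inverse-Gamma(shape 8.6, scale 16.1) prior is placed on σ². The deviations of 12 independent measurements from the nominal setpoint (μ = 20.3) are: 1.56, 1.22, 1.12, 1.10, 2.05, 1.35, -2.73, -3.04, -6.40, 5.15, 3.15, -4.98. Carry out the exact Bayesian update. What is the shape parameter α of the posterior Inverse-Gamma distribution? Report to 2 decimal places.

14.60

With known mean μ and an Inverse-Gamma(α, β) prior on σ², the Normal likelihood is conjugate: posterior is Inv-Gamma(α + n/2, β + Σ(xᵢ−μ)²/2).
Σ(xᵢ−μ)² = (1.56)² + (1.22)² + (1.12)² + (1.10)² + (2.05)² + (1.35)² + (-2.73)² + (-3.04)² + (-6.40)² + (5.15)² + (3.15)² + (-4.98)² = 131.3113.
Posterior: Inv-Gamma(8.6 + 12/2, 16.1 + 131.3113/2) = Inv-Gamma(14.60, 81.75565).
Posterior α = 14.60.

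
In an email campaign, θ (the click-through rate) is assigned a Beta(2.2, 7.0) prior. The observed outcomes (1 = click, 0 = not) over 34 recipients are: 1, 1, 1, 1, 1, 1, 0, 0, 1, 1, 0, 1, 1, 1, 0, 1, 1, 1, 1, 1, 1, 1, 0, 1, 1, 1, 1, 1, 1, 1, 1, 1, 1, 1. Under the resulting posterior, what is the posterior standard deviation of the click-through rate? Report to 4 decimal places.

The Beta prior is conjugate to a Binomial/Bernoulli likelihood; the update adds successes to α and failures to β.
Posterior: Beta(α+k, β+n−k) = Beta(2.2+29, 7.0+5) = Beta(31.2, 12.0).
Var = αβ/((α+β)²(α+β+1)) = 31.2·12.0/(43.2²·44.2) = 0.00453885; SD = √0.00453885 = 0.0674.

0.0674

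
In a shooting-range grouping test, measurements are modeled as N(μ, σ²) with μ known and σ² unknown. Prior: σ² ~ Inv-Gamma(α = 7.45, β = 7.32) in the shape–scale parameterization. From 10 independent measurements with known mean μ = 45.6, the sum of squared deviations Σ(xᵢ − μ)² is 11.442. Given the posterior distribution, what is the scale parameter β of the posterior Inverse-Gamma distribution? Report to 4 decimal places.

With known mean μ and an Inverse-Gamma(α, β) prior on σ², the Normal likelihood is conjugate: posterior is Inv-Gamma(α + n/2, β + Σ(xᵢ−μ)²/2).
Posterior: Inv-Gamma(7.45 + 10/2, 7.32 + 11.442/2) = Inv-Gamma(12.45, 13.0410).
Posterior β = 13.0410.

13.0410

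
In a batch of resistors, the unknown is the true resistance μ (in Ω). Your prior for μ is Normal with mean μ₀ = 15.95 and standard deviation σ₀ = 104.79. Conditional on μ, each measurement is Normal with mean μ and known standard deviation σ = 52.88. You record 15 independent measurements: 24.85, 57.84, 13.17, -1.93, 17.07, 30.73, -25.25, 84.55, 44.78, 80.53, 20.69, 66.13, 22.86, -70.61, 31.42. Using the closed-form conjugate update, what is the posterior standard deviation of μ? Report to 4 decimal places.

13.5391

For Normal data with known variance σ², a Normal(μ₀, σ₀²) prior on μ is conjugate. Posterior precision = 1/σ₀² + n/σ²; posterior mean is the precision-weighted average of μ₀ and x̄.
σ₀² = 104.79² = 10980.9441, σ² = 52.88² = 2796.2944; σ² + n·σ₀² = 2796.2944 + 15·10980.9441 = 167510.4559.
Posterior precision = 1/σ₀² + n/σ² = 1/10980.9441 + 15/2796.2944 = (σ² + n·σ₀²)/(σ₀²σ²) = 167510.4559/(10980.9441·2796.2944); posterior variance σₙ² = σ₀²σ²/(σ² + n·σ₀²) = 10980.9441·2796.2944/167510.4559 = 183.307677.
Posterior SD = √σₙ² = √(10980.9441·2796.2944/167510.4559) = 13.5391.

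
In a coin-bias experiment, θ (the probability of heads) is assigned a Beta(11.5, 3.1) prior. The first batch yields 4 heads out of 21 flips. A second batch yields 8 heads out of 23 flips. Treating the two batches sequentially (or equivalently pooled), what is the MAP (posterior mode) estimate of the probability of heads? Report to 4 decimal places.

The Beta prior is conjugate to a Binomial/Bernoulli likelihood; the update adds successes to α and failures to β.
After batch 1: Beta(11.5+4, 3.1+17) = Beta(15.5, 20.1).
After batch 2: Beta(15.5+8, 20.1+15) = Beta(23.5, 35.1).
Mode of Beta(a,b) for a,b>1 is (a−1)/(a+b−2) = 22.5/56.6 = 0.3975.

0.3975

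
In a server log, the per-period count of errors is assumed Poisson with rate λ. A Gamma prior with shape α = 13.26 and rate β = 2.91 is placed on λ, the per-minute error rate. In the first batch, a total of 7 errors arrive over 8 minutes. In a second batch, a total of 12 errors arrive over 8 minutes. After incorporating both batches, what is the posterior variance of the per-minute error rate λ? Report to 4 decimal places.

With a Gamma(shape α, rate β) prior, the Poisson likelihood is conjugate: the posterior is Gamma(α + ΣXᵢ, β + n).
After batch 1: Gamma(α+S, β+n) = Gamma(13.26+7, 2.91+8) = Gamma(20.26, 10.91).
After batch 2: Gamma(α+S, β+n) = Gamma(20.26+12, 10.91+8) = Gamma(32.26, 18.91).
Var = α/β² = 32.26/18.91² = 0.0902.

0.0902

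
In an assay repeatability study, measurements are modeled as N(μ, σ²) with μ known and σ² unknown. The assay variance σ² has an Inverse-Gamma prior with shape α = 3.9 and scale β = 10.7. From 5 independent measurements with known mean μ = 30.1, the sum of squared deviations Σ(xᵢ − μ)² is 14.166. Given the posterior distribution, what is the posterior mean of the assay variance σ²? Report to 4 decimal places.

3.2931

With known mean μ and an Inverse-Gamma(α, β) prior on σ², the Normal likelihood is conjugate: posterior is Inv-Gamma(α + n/2, β + Σ(xᵢ−μ)²/2).
Posterior: Inv-Gamma(3.9 + 5/2, 10.7 + 14.166/2) = Inv-Gamma(6.40, 17.7830).
E[σ²|data] = β/(α−1) = 17.7830/5.40 = 3.2931.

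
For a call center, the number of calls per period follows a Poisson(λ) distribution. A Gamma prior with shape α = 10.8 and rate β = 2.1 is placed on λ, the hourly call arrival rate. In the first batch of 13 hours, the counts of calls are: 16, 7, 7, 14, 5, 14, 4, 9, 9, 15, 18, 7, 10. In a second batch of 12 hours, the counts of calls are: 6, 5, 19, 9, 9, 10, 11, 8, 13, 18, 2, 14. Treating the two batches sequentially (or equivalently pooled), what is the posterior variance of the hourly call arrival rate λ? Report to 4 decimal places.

0.3674

With a Gamma(shape α, rate β) prior, the Poisson likelihood is conjugate: the posterior is Gamma(α + ΣXᵢ, β + n).
Batch 1: sum of counts S = 135 over n = 13 hours.
After batch 1: Gamma(α+S, β+n) = Gamma(10.8+135, 2.1+13) = Gamma(145.8, 15.1).
Batch 2: sum of counts S = 124 over n = 12 hours.
After batch 2: Gamma(α+S, β+n) = Gamma(145.8+124, 15.1+12) = Gamma(269.8, 27.1).
Var = α/β² = 269.8/27.1² = 0.3674.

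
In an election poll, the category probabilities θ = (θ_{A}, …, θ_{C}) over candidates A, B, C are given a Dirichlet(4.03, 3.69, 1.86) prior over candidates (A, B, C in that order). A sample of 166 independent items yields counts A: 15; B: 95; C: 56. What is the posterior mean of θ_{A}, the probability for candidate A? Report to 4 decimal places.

0.1084

The Dirichlet prior is conjugate to the Multinomial likelihood: each posterior αⱼ = prior αⱼ + observed count nⱼ.
Posterior concentration: (19.03, 98.69, 57.86), total = 175.58.
E[θ_{A}|data] = α_{A}/Σα = 19.03/175.58 = 0.1084.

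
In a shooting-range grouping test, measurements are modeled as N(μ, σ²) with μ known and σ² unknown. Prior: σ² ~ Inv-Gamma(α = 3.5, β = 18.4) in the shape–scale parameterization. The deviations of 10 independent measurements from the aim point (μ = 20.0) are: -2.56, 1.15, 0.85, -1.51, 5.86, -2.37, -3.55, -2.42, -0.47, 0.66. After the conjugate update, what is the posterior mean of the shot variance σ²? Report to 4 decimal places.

7.1167

With known mean μ and an Inverse-Gamma(α, β) prior on σ², the Normal likelihood is conjugate: posterior is Inv-Gamma(α + n/2, β + Σ(xᵢ−μ)²/2).
Σ(xᵢ−μ)² = (-2.56)² + (1.15)² + (0.85)² + (-1.51)² + (5.86)² + (-2.37)² + (-3.55)² + (-2.42)² + (-0.47)² + (0.66)² = 69.9506.
Posterior: Inv-Gamma(3.5 + 10/2, 18.4 + 69.9506/2) = Inv-Gamma(8.50, 53.37530).
E[σ²|data] = β/(α−1) = 53.37530/7.50 = 7.1167.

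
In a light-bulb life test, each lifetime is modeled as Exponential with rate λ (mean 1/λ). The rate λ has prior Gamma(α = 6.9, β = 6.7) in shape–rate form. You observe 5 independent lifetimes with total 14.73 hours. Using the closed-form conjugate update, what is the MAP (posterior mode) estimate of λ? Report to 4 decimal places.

With a Gamma(shape α, rate β) prior on the exponential rate λ, the posterior after n observations with total T = Σxᵢ is Gamma(α+n, β+T).
Posterior: Gamma(6.9+5, 6.7+14.73) = Gamma(11.9, 21.43).
Mode = (α−1)/β = 0.5086.

0.5086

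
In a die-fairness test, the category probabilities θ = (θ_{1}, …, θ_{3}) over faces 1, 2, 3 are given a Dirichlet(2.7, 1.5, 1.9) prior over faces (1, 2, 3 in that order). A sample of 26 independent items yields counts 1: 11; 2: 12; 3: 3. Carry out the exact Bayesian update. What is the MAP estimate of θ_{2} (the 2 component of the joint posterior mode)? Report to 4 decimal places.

The Dirichlet prior is conjugate to the Multinomial likelihood: each posterior αⱼ = prior αⱼ + observed count nⱼ.
Posterior concentration: (13.7, 13.5, 4.9), total = 32.1.
Joint mode component: (α_{2}−1)/(Σα−K) = 12.5/29.1 = 0.4296.

0.4296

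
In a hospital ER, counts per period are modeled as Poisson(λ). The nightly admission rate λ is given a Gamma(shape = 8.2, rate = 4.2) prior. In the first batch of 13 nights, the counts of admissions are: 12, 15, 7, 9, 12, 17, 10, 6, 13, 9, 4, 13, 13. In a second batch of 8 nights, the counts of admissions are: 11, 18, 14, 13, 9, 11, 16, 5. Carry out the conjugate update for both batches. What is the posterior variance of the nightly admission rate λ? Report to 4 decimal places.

0.3861

With a Gamma(shape α, rate β) prior, the Poisson likelihood is conjugate: the posterior is Gamma(α + ΣXᵢ, β + n).
Batch 1: sum of counts S = 140 over n = 13 nights.
After batch 1: Gamma(α+S, β+n) = Gamma(8.2+140, 4.2+13) = Gamma(148.2, 17.2).
Batch 2: sum of counts S = 97 over n = 8 nights.
After batch 2: Gamma(α+S, β+n) = Gamma(148.2+97, 17.2+8) = Gamma(245.2, 25.2).
Var = α/β² = 245.2/25.2² = 0.3861.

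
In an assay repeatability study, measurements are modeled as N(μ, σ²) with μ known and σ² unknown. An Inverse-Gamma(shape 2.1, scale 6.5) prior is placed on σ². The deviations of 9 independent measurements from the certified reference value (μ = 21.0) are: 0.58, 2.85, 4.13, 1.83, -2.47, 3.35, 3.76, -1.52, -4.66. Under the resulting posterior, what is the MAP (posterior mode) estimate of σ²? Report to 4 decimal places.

6.4047

With known mean μ and an Inverse-Gamma(α, β) prior on σ², the Normal likelihood is conjugate: posterior is Inv-Gamma(α + n/2, β + Σ(xᵢ−μ)²/2).
Σ(xᵢ−μ)² = (0.58)² + (2.85)² + (4.13)² + (1.83)² + (-2.47)² + (3.35)² + (3.76)² + (-1.52)² + (-4.66)² = 84.3517.
Posterior: Inv-Gamma(2.1 + 9/2, 6.5 + 84.3517/2) = Inv-Gamma(6.60, 48.67585).
Mode = β/(α+1) = 48.67585/7.60 = 6.4047.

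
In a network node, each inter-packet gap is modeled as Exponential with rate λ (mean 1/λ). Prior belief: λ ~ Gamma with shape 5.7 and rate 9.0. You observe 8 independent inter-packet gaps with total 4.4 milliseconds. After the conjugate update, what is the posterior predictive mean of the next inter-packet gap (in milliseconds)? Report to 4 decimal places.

1.0551

With a Gamma(shape α, rate β) prior on the exponential rate λ, the posterior after n observations with total T = Σxᵢ is Gamma(α+n, β+T).
Posterior: Gamma(5.7+8, 9.0+4.4) = Gamma(13.7, 13.4).
The predictive distribution for the next observation is Lomax; its mean is β/(α−1) = 13.4/12.7 = 1.0551.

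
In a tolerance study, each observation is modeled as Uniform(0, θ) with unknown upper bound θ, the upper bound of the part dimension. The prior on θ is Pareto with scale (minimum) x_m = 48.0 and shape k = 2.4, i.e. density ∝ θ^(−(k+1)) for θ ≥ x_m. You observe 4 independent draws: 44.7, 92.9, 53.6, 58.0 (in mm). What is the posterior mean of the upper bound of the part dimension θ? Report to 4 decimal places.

A Pareto(scale x_m, shape k) prior on the upper bound θ of Uniform(0, θ) is conjugate: posterior is Pareto(max(x_m, max xᵢ), k + n).
Sample maximum = 92.9; prior scale x_m = 48.0 → posterior scale = max = 92.9.
Posterior shape = 2.4 + 4 = 6.4.
E[θ|data] = k·x_m/(k−1) = 6.4·92.9/5.4 = 110.1037.

110.1037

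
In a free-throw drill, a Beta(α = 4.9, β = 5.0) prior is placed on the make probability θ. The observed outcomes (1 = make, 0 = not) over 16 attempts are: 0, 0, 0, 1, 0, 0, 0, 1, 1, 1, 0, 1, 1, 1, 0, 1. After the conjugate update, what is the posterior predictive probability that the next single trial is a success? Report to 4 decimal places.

0.4981

The Beta prior is conjugate to a Binomial/Bernoulli likelihood; the update adds successes to α and failures to β.
Posterior: Beta(α+k, β+n−k) = Beta(4.9+8, 5.0+8) = Beta(12.9, 13.0).
For a single future Bernoulli trial, P(success | data) = α/(α+β) = 0.4981.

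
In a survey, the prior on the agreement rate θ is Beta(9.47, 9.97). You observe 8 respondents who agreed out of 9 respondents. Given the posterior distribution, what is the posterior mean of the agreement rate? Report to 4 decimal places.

0.6143

The Beta prior is conjugate to a Binomial/Bernoulli likelihood; the update adds successes to α and failures to β.
Posterior: Beta(α+k, β+n−k) = Beta(9.47+8, 9.97+1) = Beta(17.47, 10.97).
Posterior mean = α/(α+β) = 17.47/28.44 = 0.6143.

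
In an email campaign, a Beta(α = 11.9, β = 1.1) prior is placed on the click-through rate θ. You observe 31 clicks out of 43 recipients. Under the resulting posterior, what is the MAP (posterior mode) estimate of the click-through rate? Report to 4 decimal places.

0.7759

The Beta prior is conjugate to a Binomial/Bernoulli likelihood; the update adds successes to α and failures to β.
Posterior: Beta(α+k, β+n−k) = Beta(11.9+31, 1.1+12) = Beta(42.9, 13.1).
Mode of Beta(a,b) for a,b>1 is (a−1)/(a+b−2) = 41.9/54.0 = 0.7759.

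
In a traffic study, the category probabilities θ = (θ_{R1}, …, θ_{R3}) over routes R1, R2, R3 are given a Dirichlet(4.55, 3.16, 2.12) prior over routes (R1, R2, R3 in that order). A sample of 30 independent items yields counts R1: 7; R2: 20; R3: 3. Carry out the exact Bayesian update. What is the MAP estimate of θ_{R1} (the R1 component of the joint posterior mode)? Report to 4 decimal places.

The Dirichlet prior is conjugate to the Multinomial likelihood: each posterior αⱼ = prior αⱼ + observed count nⱼ.
Posterior concentration: (11.55, 23.16, 5.12), total = 39.83.
Joint mode component: (α_{R1}−1)/(Σα−K) = 10.55/36.83 = 0.2865.

0.2865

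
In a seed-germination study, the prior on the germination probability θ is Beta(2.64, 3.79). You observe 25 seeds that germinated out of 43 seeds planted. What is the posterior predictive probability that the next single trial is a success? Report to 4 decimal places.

The Beta prior is conjugate to a Binomial/Bernoulli likelihood; the update adds successes to α and failures to β.
Posterior: Beta(α+k, β+n−k) = Beta(2.64+25, 3.79+18) = Beta(27.64, 21.79).
For a single future Bernoulli trial, P(success | data) = α/(α+β) = 0.5592.

0.5592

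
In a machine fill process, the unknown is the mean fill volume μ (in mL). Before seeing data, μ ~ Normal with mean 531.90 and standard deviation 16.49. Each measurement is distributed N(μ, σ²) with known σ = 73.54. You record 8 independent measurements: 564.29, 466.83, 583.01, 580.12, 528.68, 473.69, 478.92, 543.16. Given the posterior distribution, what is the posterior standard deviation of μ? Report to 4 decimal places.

13.9255

For Normal data with known variance σ², a Normal(μ₀, σ₀²) prior on μ is conjugate. Posterior precision = 1/σ₀² + n/σ²; posterior mean is the precision-weighted average of μ₀ and x̄.
σ₀² = 16.49² = 271.9201, σ² = 73.54² = 5408.1316; σ² + n·σ₀² = 5408.1316 + 8·271.9201 = 7583.4924.
Posterior precision = 1/σ₀² + n/σ² = 1/271.9201 + 8/5408.1316 = (σ² + n·σ₀²)/(σ₀²σ²) = 7583.4924/(271.9201·5408.1316); posterior variance σₙ² = σ₀²σ²/(σ² + n·σ₀²) = 271.9201·5408.1316/7583.4924 = 193.918528.
Posterior SD = √σₙ² = √(271.9201·5408.1316/7583.4924) = 13.9255.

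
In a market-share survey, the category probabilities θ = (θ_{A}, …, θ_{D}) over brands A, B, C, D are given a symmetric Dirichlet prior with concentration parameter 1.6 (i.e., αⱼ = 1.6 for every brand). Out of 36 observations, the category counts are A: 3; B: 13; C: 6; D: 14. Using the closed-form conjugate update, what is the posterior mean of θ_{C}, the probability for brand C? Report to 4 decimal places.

The Dirichlet prior is conjugate to the Multinomial likelihood: each posterior αⱼ = prior αⱼ + observed count nⱼ.
Posterior concentration: (4.6, 14.6, 7.6, 15.6), total = 42.4.
E[θ_{C}|data] = α_{C}/Σα = 7.6/42.4 = 0.1792.

0.1792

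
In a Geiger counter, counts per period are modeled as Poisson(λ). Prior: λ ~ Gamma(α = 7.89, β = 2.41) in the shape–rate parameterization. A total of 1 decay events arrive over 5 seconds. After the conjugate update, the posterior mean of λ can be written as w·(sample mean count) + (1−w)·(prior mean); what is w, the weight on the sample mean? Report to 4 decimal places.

With a Gamma(shape α, rate β) prior, the Poisson likelihood is conjugate: the posterior is Gamma(α + ΣXᵢ, β + n).
Posterior mean = (α₀+S)/(β₀+n) = [n/(β₀+n)]·(S/n) + [β₀/(β₀+n)]·(α₀/β₀), so only n and β₀ enter the weight.
Weight on data w = n/(β₀+n) = 5/(2.41+5) = 5/7.41 = 0.6748.

0.6748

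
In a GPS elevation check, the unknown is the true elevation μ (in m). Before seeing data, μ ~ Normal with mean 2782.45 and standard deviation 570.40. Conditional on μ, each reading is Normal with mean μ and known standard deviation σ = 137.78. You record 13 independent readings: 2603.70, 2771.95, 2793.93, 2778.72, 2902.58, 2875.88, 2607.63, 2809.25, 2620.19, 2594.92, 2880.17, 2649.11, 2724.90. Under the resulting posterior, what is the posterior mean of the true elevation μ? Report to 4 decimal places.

2739.6483

For Normal data with known variance σ², a Normal(μ₀, σ₀²) prior on μ is conjugate. Posterior precision = 1/σ₀² + n/σ²; posterior mean is the precision-weighted average of μ₀ and x̄.
Σxᵢ = 2603.70 + 2771.95 + 2793.93 + 2778.72 + 2902.58 + 2875.88 + 2607.63 + 2809.25 + 2620.19 + 2594.92 + 2880.17 + 2649.11 + 2724.90 = 35612.93, so n·x̄ = 35612.93.
σ₀² = 570.40² = 325356.16, σ² = 137.78² = 18983.3284; σ² + n·σ₀² = 18983.3284 + 13·325356.16 = 4248613.4084.
Posterior mean = (μ₀/σ₀² + n·x̄/σ²)/(1/σ₀² + n/σ²) = (σ²·μ₀ + σ₀²·n·x̄)/(σ² + n·σ₀²) = (18983.3284·2782.45 + 325356.16·35612.93)/4248613.4084 = 11639706313.25538/4248613.4084 = 2739.6483.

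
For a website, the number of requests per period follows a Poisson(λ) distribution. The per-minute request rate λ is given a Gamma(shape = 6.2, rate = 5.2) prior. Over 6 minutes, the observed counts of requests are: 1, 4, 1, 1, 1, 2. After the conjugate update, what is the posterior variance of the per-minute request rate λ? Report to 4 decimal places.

With a Gamma(shape α, rate β) prior, the Poisson likelihood is conjugate: the posterior is Gamma(α + ΣXᵢ, β + n).
Sum of counts S = 10 over n = 6 minutes.
Posterior: Gamma(α+S, β+n) = Gamma(6.2+10, 5.2+6) = Gamma(16.2, 11.2).
Var = α/β² = 16.2/11.2² = 0.1291.

0.1291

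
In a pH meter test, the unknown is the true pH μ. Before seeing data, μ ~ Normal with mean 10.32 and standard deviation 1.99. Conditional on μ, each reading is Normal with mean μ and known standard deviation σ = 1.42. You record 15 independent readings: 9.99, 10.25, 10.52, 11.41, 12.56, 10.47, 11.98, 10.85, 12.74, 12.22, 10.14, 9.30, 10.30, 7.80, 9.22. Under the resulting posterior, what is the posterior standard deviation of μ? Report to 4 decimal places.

0.3606

For Normal data with known variance σ², a Normal(μ₀, σ₀²) prior on μ is conjugate. Posterior precision = 1/σ₀² + n/σ²; posterior mean is the precision-weighted average of μ₀ and x̄.
σ₀² = 1.99² = 3.9601, σ² = 1.42² = 2.0164; σ² + n·σ₀² = 2.0164 + 15·3.9601 = 61.4179.
Posterior precision = 1/σ₀² + n/σ² = 1/3.9601 + 15/2.0164 = (σ² + n·σ₀²)/(σ₀²σ²) = 61.4179/(3.9601·2.0164); posterior variance σₙ² = σ₀²σ²/(σ² + n·σ₀²) = 3.9601·2.0164/61.4179 = 0.130013.
Posterior SD = √σₙ² = √(3.9601·2.0164/61.4179) = 0.3606.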